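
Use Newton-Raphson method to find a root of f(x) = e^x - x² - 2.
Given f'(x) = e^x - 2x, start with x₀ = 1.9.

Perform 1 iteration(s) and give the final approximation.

f(x) = e^x - x² - 2
f'(x) = e^x - 2x
x₀ = 1.9

Newton-Raphson formula: x_{n+1} = x_n - f(x_n)/f'(x_n)

Iteration 1:
  f(1.900000) = 1.075894
  f'(1.900000) = 2.885894
  x_1 = 1.900000 - 1.075894/2.885894 = 1.527189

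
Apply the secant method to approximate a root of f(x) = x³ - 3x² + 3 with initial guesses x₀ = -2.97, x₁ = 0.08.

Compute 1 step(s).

f(x) = x³ - 3x² + 3
x₀ = -2.97, x₁ = 0.08

Secant formula: x_{n+1} = x_n - f(x_n)(x_n - x_{n-1})/(f(x_n) - f(x_{n-1}))

Iteration 1:
  f(-2.970000) = -49.660773
  f(0.080000) = 2.981312
  x_2 = 0.080000 - 2.981312×(0.080000 - (-2.970000))/(2.981312 - (-49.660773))
       = -0.092733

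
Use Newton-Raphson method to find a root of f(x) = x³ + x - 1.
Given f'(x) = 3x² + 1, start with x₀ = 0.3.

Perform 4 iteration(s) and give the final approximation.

f(x) = x³ + x - 1
f'(x) = 3x² + 1
x₀ = 0.3

Newton-Raphson formula: x_{n+1} = x_n - f(x_n)/f'(x_n)

Iteration 1:
  f(0.300000) = -0.673000
  f'(0.300000) = 1.270000
  x_1 = 0.300000 - (-0.673000)/1.270000 = 0.829921
Iteration 2:
  f(0.829921) = 0.401546
  f'(0.829921) = 3.066308
  x_2 = 0.829921 - 0.401546/3.066308 = 0.698967
Iteration 3:
  f(0.698967) = 0.040451
  f'(0.698967) = 2.465665
  x_3 = 0.698967 - 0.040451/2.465665 = 0.682561
Iteration 4:
  f(0.682561) = 0.000560
  f'(0.682561) = 2.397670
  x_4 = 0.682561 - 0.000560/2.397670 = 0.682328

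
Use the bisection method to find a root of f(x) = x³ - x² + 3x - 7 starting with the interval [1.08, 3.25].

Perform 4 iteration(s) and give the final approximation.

f(x) = x³ - x² + 3x - 7
Initial interval: [1.08, 3.25]

Iteration 1:
  c_1 = (1.080000 + 3.250000)/2 = 2.165000
  f(c_1) = f(2.165000) = 4.955617
  f(a) × f(c) < 0, new interval: [1.080000, 2.165000]
Iteration 2:
  c_2 = (1.080000 + 2.165000)/2 = 1.622500
  f(c_2) = f(1.622500) = -0.493765
  f(a) × f(c) ≥ 0, new interval: [1.622500, 2.165000]
Iteration 3:
  c_3 = (1.622500 + 2.165000)/2 = 1.893750
  f(c_3) = f(1.893750) = 1.886496
  f(a) × f(c) < 0, new interval: [1.622500, 1.893750]
Iteration 4:
  c_4 = (1.622500 + 1.893750)/2 = 1.758125
  f(c_4) = f(1.758125) = 0.617742
  f(a) × f(c) < 0, new interval: [1.622500, 1.758125]

After 4 iteration(s), the approximation is c_4 = 1.758125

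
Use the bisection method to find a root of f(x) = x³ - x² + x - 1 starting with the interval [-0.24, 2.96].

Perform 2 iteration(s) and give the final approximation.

f(x) = x³ - x² + x - 1
Initial interval: [-0.24, 2.96]

Iteration 1:
  c_1 = (-0.240000 + 2.960000)/2 = 1.360000
  f(c_1) = f(1.360000) = 1.025856
  f(a) × f(c) < 0, new interval: [-0.240000, 1.360000]
Iteration 2:
  c_2 = (-0.240000 + 1.360000)/2 = 0.560000
  f(c_2) = f(0.560000) = -0.577984
  f(a) × f(c) ≥ 0, new interval: [0.560000, 1.360000]

After 2 iteration(s), the approximation is c_2 = 0.560000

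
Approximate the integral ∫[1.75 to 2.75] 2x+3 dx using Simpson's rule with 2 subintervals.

f(x) = 2x+3
a = 1.75, b = 2.75, n = 2
h = (b - a)/n = 0.500000

Simpson's rule: (h/3)[f(x₀) + 4f(x₁) + 2f(x₂) + ... + f(xₙ)]

x_0 = 1.7500, f(x_0) = 6.500000, coefficient = 1
x_1 = 2.2500, f(x_1) = 7.500000, coefficient = 4
x_2 = 2.7500, f(x_2) = 8.500000, coefficient = 1

I ≈ (0.500000/3) × 45.000000 = 7.500000
Exact value: 7.500000
Error: 0.000000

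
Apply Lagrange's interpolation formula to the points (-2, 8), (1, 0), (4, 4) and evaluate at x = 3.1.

Lagrange interpolation formula:
P(x) = Σ yᵢ × Lᵢ(x)
where Lᵢ(x) = Π_{j≠i} (x - xⱼ)/(xᵢ - xⱼ)

L_0(3.1) = (3.1 - 1)/(-2 - 1) × (3.1 - 4)/(-2 - 4) = -0.105000
L_1(3.1) = (3.1 - (-2))/(1 - (-2)) × (3.1 - 4)/(1 - 4) = 0.510000
L_2(3.1) = (3.1 - (-2))/(4 - (-2)) × (3.1 - 1)/(4 - 1) = 0.595000

P(3.1) = 8×L_0(3.1) + 0×L_1(3.1) + 4×L_2(3.1)
P(3.1) = 1.540000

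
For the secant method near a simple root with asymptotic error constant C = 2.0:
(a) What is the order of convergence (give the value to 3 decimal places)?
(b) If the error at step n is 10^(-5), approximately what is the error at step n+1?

(a) Secant method has superlinear convergence with order φ = (1+√5)/2 ≈ 1.618.
    This means |e_{n+1}| ≈ C|e_n|^1.618.

(b) With |e_n| = 10^(-5) and C = 2.0:
    |e_{n+1}| ≈ 2.0 × (10^(-5))^1.618 = 2.0 × 10^(-8.09)

(a) ≈ 1.618 (golden ratio); (b) |e_{n+1}| ≈ 1.625e-08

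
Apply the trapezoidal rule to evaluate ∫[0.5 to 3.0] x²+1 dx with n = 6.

f(x) = x²+1
a = 0.5, b = 3.0, n = 6
h = (b - a)/n = 0.416667

Trapezoidal rule: (h/2)[f(x₀) + 2f(x₁) + 2f(x₂) + ... + f(xₙ)]

x_0 = 0.5000, f(x_0) = 1.250000, coefficient = 1
x_1 = 0.9167, f(x_1) = 1.840278, coefficient = 2
x_2 = 1.3333, f(x_2) = 2.777778, coefficient = 2
x_3 = 1.7500, f(x_3) = 4.062500, coefficient = 2
x_4 = 2.1667, f(x_4) = 5.694444, coefficient = 2
x_5 = 2.5833, f(x_5) = 7.673611, coefficient = 2
x_6 = 3.0000, f(x_6) = 10.000000, coefficient = 1

I ≈ (0.416667/2) × 55.347222 = 11.530671
Exact value: 11.458333
Error: 0.072338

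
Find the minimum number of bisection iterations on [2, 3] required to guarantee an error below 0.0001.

We need (b-a)/2^n ≤ 0.0001
(3 - 2)/2^n ≤ 0.0001
1/2^n ≤ 0.0001
2^n ≥ 10000
n ≥ log₂(10000) = 13.29
n ≥ 14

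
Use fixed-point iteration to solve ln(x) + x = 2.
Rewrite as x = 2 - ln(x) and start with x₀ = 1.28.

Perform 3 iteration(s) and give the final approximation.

Equation: ln(x) + x = 2
Fixed-point form: x = 2 - ln(x)
x₀ = 1.28

x_1 = g(1.280000) = 1.753140
x_2 = g(1.753140) = 1.438592
x_3 = g(1.438592) = 1.636335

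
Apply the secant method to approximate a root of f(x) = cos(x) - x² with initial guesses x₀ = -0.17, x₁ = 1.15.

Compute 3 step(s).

f(x) = cos(x) - x²
x₀ = -0.17, x₁ = 1.15

Secant formula: x_{n+1} = x_n - f(x_n)(x_n - x_{n-1})/(f(x_n) - f(x_{n-1}))

Iteration 1:
  f(-0.170000) = 0.956685
  f(1.150000) = -0.914013
  x_2 = 1.150000 - (-0.914013)×(1.150000 - (-0.170000))/(-0.914013 - 0.956685)
       = 0.505055
Iteration 2:
  f(1.150000) = -0.914013
  f(0.505055) = 0.620067
  x_3 = 0.505055 - 0.620067×(0.505055 - 1.150000)/(0.620067 - (-0.914013))
       = 0.765739
Iteration 3:
  f(0.505055) = 0.620067
  f(0.765739) = 0.134515
  x_4 = 0.765739 - 0.134515×(0.765739 - 0.505055)/(0.134515 - 0.620067)
       = 0.837957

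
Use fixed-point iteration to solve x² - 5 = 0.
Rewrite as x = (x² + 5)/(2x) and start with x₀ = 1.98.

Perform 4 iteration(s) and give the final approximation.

Equation: x² - 5 = 0
Fixed-point form: x = (x² + 5)/(2x)
x₀ = 1.98

x_1 = g(1.980000) = 2.252626
x_2 = g(2.252626) = 2.236129
x_3 = g(2.236129) = 2.236068
x_4 = g(2.236068) = 2.236068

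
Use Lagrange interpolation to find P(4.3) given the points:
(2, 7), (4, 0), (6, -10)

Lagrange interpolation formula:
P(x) = Σ yᵢ × Lᵢ(x)
where Lᵢ(x) = Π_{j≠i} (x - xⱼ)/(xᵢ - xⱼ)

L_0(4.3) = (4.3 - 4)/(2 - 4) × (4.3 - 6)/(2 - 6) = -0.063750
L_1(4.3) = (4.3 - 2)/(4 - 2) × (4.3 - 6)/(4 - 6) = 0.977500
L_2(4.3) = (4.3 - 2)/(6 - 2) × (4.3 - 4)/(6 - 4) = 0.086250

P(4.3) = 7×L_0(4.3) + 0×L_1(4.3) + (-10)×L_2(4.3)
P(4.3) = -1.308750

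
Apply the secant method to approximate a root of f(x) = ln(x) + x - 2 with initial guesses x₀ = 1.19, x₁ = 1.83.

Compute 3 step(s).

f(x) = ln(x) + x - 2
x₀ = 1.19, x₁ = 1.83

Secant formula: x_{n+1} = x_n - f(x_n)(x_n - x_{n-1})/(f(x_n) - f(x_{n-1}))

Iteration 1:
  f(1.190000) = -0.636047
  f(1.830000) = 0.434316
  x_2 = 1.830000 - 0.434316×(1.830000 - 1.190000)/(0.434316 - (-0.636047))
       = 1.570310
Iteration 2:
  f(1.830000) = 0.434316
  f(1.570310) = 0.021583
  x_3 = 1.570310 - 0.021583×(1.570310 - 1.830000)/(0.021583 - 0.434316)
       = 1.556730
Iteration 3:
  f(1.570310) = 0.021583
  f(1.556730) = -0.000683
  x_4 = 1.556730 - (-0.000683)×(1.556730 - 1.570310)/(-0.000683 - 0.021583)
       = 1.557146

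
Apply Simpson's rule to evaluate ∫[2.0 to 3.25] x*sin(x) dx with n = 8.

f(x) = x*sin(x)
a = 2.0, b = 3.25, n = 8
h = (b - a)/n = 0.156250

Simpson's rule: (h/3)[f(x₀) + 4f(x₁) + 2f(x₂) + ... + f(xₙ)]

x_0 = 2.0000, f(x_0) = 1.818595, coefficient = 1
x_1 = 2.1562, f(x_1) = 1.797151, coefficient = 4
x_2 = 2.3125, f(x_2) = 1.705050, coefficient = 2
x_3 = 2.4688, f(x_3) = 1.538554, coefficient = 4
x_4 = 2.6250, f(x_4) = 1.296541, coefficient = 2
x_5 = 2.7812, f(x_5) = 0.980655, coefficient = 4
x_6 = 2.9375, f(x_6) = 0.595369, coefficient = 2
x_7 = 3.0938, f(x_7) = 0.147957, coefficient = 4
x_8 = 3.2500, f(x_8) = -0.351634, coefficient = 1

I ≈ (0.156250/3) × 26.518144 = 1.381153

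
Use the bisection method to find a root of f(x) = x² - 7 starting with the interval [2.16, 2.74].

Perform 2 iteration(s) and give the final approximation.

f(x) = x² - 7
Initial interval: [2.16, 2.74]

Iteration 1:
  c_1 = (2.160000 + 2.740000)/2 = 2.450000
  f(c_1) = f(2.450000) = -0.997500
  f(a) × f(c) ≥ 0, new interval: [2.450000, 2.740000]
Iteration 2:
  c_2 = (2.450000 + 2.740000)/2 = 2.595000
  f(c_2) = f(2.595000) = -0.265975
  f(a) × f(c) ≥ 0, new interval: [2.595000, 2.740000]

After 2 iteration(s), the approximation is c_2 = 2.595000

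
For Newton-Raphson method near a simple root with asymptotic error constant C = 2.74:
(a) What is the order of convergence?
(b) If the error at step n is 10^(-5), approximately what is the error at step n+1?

(a) Newton-Raphson has quadratic (order 2) convergence near simple roots.
    This means |e_{n+1}| ≈ C|e_n|².

(b) With |e_n| = 10^(-5) and C = 2.74:
    |e_{n+1}| ≈ 2.74 × (10^(-5))² = 2.74 × 10^(-10)

(a) 2 (quadratic); (b) |e_{n+1}| ≈ 2.740e-10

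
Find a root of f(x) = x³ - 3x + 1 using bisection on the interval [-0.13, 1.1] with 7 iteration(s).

f(x) = x³ - 3x + 1
Initial interval: [-0.13, 1.1]

Iteration 1:
  c_1 = (-0.130000 + 1.100000)/2 = 0.485000
  f(c_1) = f(0.485000) = -0.340916
  f(a) × f(c) < 0, new interval: [-0.130000, 0.485000]
Iteration 2:
  c_2 = (-0.130000 + 0.485000)/2 = 0.177500
  f(c_2) = f(0.177500) = 0.473092
  f(a) × f(c) ≥ 0, new interval: [0.177500, 0.485000]
Iteration 3:
  c_3 = (0.177500 + 0.485000)/2 = 0.331250
  f(c_3) = f(0.331250) = 0.042597
  f(a) × f(c) ≥ 0, new interval: [0.331250, 0.485000]
Iteration 4:
  c_4 = (0.331250 + 0.485000)/2 = 0.408125
  f(c_4) = f(0.408125) = -0.156395
  f(a) × f(c) < 0, new interval: [0.331250, 0.408125]
Iteration 5:
  c_5 = (0.331250 + 0.408125)/2 = 0.369688
  f(c_5) = f(0.369688) = -0.058538
  f(a) × f(c) < 0, new interval: [0.331250, 0.369688]
Iteration 6:
  c_6 = (0.331250 + 0.369688)/2 = 0.350469
  f(c_6) = f(0.350469) = -0.008359
  f(a) × f(c) < 0, new interval: [0.331250, 0.350469]
Iteration 7:
  c_7 = (0.331250 + 0.350469)/2 = 0.340859
  f(c_7) = f(0.340859) = 0.017025
  f(a) × f(c) ≥ 0, new interval: [0.340859, 0.350469]

After 7 iteration(s), the approximation is c_7 = 0.340859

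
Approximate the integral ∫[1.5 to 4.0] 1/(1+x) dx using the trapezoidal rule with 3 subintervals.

f(x) = 1/(1+x)
a = 1.5, b = 4.0, n = 3
h = (b - a)/n = 0.833333

Trapezoidal rule: (h/2)[f(x₀) + 2f(x₁) + 2f(x₂) + ... + f(xₙ)]

x_0 = 1.5000, f(x_0) = 0.400000, coefficient = 1
x_1 = 2.3333, f(x_1) = 0.300000, coefficient = 2
x_2 = 3.1667, f(x_2) = 0.240000, coefficient = 2
x_3 = 4.0000, f(x_3) = 0.200000, coefficient = 1

I ≈ (0.833333/2) × 1.680000 = 0.700000
Exact value: 0.693147
Error: 0.006853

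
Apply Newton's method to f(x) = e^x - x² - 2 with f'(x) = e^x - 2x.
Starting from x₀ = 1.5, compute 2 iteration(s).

f(x) = e^x - x² - 2
f'(x) = e^x - 2x
x₀ = 1.5

Newton-Raphson formula: x_{n+1} = x_n - f(x_n)/f'(x_n)

Iteration 1:
  f(1.500000) = 0.231689
  f'(1.500000) = 1.481689
  x_1 = 1.500000 - 0.231689/1.481689 = 1.343632
Iteration 2:
  f(1.343632) = 0.027592
  f'(1.343632) = 1.145675
  x_2 = 1.343632 - 0.027592/1.145675 = 1.319548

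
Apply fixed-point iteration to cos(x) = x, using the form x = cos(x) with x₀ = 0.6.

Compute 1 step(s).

Equation: cos(x) = x
Fixed-point form: x = cos(x)
x₀ = 0.6

x_1 = g(0.600000) = 0.825336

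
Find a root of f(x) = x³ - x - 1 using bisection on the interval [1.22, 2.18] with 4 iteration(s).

f(x) = x³ - x - 1
Initial interval: [1.22, 2.18]

Iteration 1:
  c_1 = (1.220000 + 2.180000)/2 = 1.700000
  f(c_1) = f(1.700000) = 2.213000
  f(a) × f(c) < 0, new interval: [1.220000, 1.700000]
Iteration 2:
  c_2 = (1.220000 + 1.700000)/2 = 1.460000
  f(c_2) = f(1.460000) = 0.652136
  f(a) × f(c) < 0, new interval: [1.220000, 1.460000]
Iteration 3:
  c_3 = (1.220000 + 1.460000)/2 = 1.340000
  f(c_3) = f(1.340000) = 0.066104
  f(a) × f(c) < 0, new interval: [1.220000, 1.340000]
Iteration 4:
  c_4 = (1.220000 + 1.340000)/2 = 1.280000
  f(c_4) = f(1.280000) = -0.182848
  f(a) × f(c) ≥ 0, new interval: [1.280000, 1.340000]

After 4 iteration(s), the approximation is c_4 = 1.280000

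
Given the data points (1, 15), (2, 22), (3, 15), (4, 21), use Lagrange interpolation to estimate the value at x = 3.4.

Lagrange interpolation formula:
P(x) = Σ yᵢ × Lᵢ(x)
where Lᵢ(x) = Π_{j≠i} (x - xⱼ)/(xᵢ - xⱼ)

L_0(3.4) = (3.4 - 2)/(1 - 2) × (3.4 - 3)/(1 - 3) × (3.4 - 4)/(1 - 4) = 0.056000
L_1(3.4) = (3.4 - 1)/(2 - 1) × (3.4 - 3)/(2 - 3) × (3.4 - 4)/(2 - 4) = -0.288000
L_2(3.4) = (3.4 - 1)/(3 - 1) × (3.4 - 2)/(3 - 2) × (3.4 - 4)/(3 - 4) = 1.008000
L_3(3.4) = (3.4 - 1)/(4 - 1) × (3.4 - 2)/(4 - 2) × (3.4 - 3)/(4 - 3) = 0.224000

P(3.4) = 15×L_0(3.4) + 22×L_1(3.4) + 15×L_2(3.4) + 21×L_3(3.4)
P(3.4) = 14.328000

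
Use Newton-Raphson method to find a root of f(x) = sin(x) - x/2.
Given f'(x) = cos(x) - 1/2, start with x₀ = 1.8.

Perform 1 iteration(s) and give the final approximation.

f(x) = sin(x) - x/2
f'(x) = cos(x) - 1/2
x₀ = 1.8

Newton-Raphson formula: x_{n+1} = x_n - f(x_n)/f'(x_n)

Iteration 1:
  f(1.800000) = 0.073848
  f'(1.800000) = -0.727202
  x_1 = 1.800000 - 0.073848/(-0.727202) = 1.901550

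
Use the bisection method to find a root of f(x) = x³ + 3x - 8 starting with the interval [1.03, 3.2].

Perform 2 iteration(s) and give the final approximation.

f(x) = x³ + 3x - 8
Initial interval: [1.03, 3.2]

Iteration 1:
  c_1 = (1.030000 + 3.200000)/2 = 2.115000
  f(c_1) = f(2.115000) = 7.805871
  f(a) × f(c) < 0, new interval: [1.030000, 2.115000]
Iteration 2:
  c_2 = (1.030000 + 2.115000)/2 = 1.572500
  f(c_2) = f(1.572500) = 0.605909
  f(a) × f(c) < 0, new interval: [1.030000, 1.572500]

After 2 iteration(s), the approximation is c_2 = 1.572500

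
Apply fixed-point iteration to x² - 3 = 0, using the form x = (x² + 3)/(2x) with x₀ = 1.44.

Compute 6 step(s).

Equation: x² - 3 = 0
Fixed-point form: x = (x² + 3)/(2x)
x₀ = 1.44

x_1 = g(1.440000) = 1.761667
x_2 = g(1.761667) = 1.732300
x_3 = g(1.732300) = 1.732051
x_4 = g(1.732051) = 1.732051
x_5 = g(1.732051) = 1.732051
x_6 = g(1.732051) = 1.732051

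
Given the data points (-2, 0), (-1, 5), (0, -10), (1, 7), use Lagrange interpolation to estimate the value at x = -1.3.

Lagrange interpolation formula:
P(x) = Σ yᵢ × Lᵢ(x)
where Lᵢ(x) = Π_{j≠i} (x - xⱼ)/(xᵢ - xⱼ)

L_0(-1.3) = (-1.3 - (-1))/(-2 - (-1)) × (-1.3 - 0)/(-2 - 0) × (-1.3 - 1)/(-2 - 1) = 0.149500
L_1(-1.3) = (-1.3 - (-2))/(-1 - (-2)) × (-1.3 - 0)/(-1 - 0) × (-1.3 - 1)/(-1 - 1) = 1.046500
L_2(-1.3) = (-1.3 - (-2))/(0 - (-2)) × (-1.3 - (-1))/(0 - (-1)) × (-1.3 - 1)/(0 - 1) = -0.241500
L_3(-1.3) = (-1.3 - (-2))/(1 - (-2)) × (-1.3 - (-1))/(1 - (-1)) × (-1.3 - 0)/(1 - 0) = 0.045500

P(-1.3) = 0×L_0(-1.3) + 5×L_1(-1.3) + (-10)×L_2(-1.3) + 7×L_3(-1.3)
P(-1.3) = 7.966000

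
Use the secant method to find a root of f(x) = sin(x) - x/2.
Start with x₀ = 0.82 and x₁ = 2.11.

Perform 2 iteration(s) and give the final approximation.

f(x) = sin(x) - x/2
x₀ = 0.82, x₁ = 2.11

Secant formula: x_{n+1} = x_n - f(x_n)(x_n - x_{n-1})/(f(x_n) - f(x_{n-1}))

Iteration 1:
  f(0.820000) = 0.321146
  f(2.110000) = -0.196882
  x_2 = 2.110000 - (-0.196882)×(2.110000 - 0.820000)/(-0.196882 - 0.321146)
       = 1.619721
Iteration 2:
  f(2.110000) = -0.196882
  f(1.619721) = 0.188943
  x_3 = 1.619721 - 0.188943×(1.619721 - 2.110000)/(0.188943 - (-0.196882))
       = 1.859816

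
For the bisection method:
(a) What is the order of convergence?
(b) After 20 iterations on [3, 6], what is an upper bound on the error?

(a) Bisection has linear (order 1) convergence; the error is halved each step.

(b) Error bound = (b-a)/2^n = (6 - 3)/2^{20}
    = 3/2^{20}

(a) 1 (linear); (b) error ≤ 2.86e-06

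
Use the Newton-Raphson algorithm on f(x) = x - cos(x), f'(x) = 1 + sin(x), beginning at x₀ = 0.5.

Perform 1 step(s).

f(x) = x - cos(x)
f'(x) = 1 + sin(x)
x₀ = 0.5

Newton-Raphson formula: x_{n+1} = x_n - f(x_n)/f'(x_n)

Iteration 1:
  f(0.500000) = -0.377583
  f'(0.500000) = 1.479426
  x_1 = 0.500000 - (-0.377583)/1.479426 = 0.755222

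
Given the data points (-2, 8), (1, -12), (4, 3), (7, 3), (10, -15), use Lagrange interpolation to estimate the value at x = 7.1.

Lagrange interpolation formula:
P(x) = Σ yᵢ × Lᵢ(x)
where Lᵢ(x) = Π_{j≠i} (x - xⱼ)/(xᵢ - xⱼ)

L_0(7.1) = (7.1 - 1)/(-2 - 1) × (7.1 - 4)/(-2 - 4) × (7.1 - 7)/(-2 - 7) × (7.1 - 10)/(-2 - 10) = -0.002821
L_1(7.1) = (7.1 - (-2))/(1 - (-2)) × (7.1 - 4)/(1 - 4) × (7.1 - 7)/(1 - 7) × (7.1 - 10)/(1 - 10) = 0.016833
L_2(7.1) = (7.1 - (-2))/(4 - (-2)) × (7.1 - 1)/(4 - 1) × (7.1 - 7)/(4 - 7) × (7.1 - 10)/(4 - 10) = -0.049685
L_3(7.1) = (7.1 - (-2))/(7 - (-2)) × (7.1 - 1)/(7 - 1) × (7.1 - 4)/(7 - 4) × (7.1 - 10)/(7 - 10) = 1.026821
L_4(7.1) = (7.1 - (-2))/(10 - (-2)) × (7.1 - 1)/(10 - 1) × (7.1 - 4)/(10 - 4) × (7.1 - 7)/(10 - 7) = 0.008852

P(7.1) = 8×L_0(7.1) + (-12)×L_1(7.1) + 3×L_2(7.1) + 3×L_3(7.1) + (-15)×L_4(7.1)
P(7.1) = 2.574064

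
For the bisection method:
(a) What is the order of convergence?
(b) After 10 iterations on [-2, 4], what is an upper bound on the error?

(a) Bisection has linear (order 1) convergence; the error is halved each step.

(b) Error bound = (b-a)/2^n = (4 - (-2))/2^{10}
    = 6/2^{10}

(a) 1 (linear); (b) error ≤ 5.86e-03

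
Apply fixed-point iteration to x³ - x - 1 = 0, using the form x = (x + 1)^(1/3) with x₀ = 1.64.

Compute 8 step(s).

Equation: x³ - x - 1 = 0
Fixed-point form: x = (x + 1)^(1/3)
x₀ = 1.64

x_1 = g(1.640000) = 1.382085
x_2 = g(1.382085) = 1.335526
x_3 = g(1.335526) = 1.326768
x_4 = g(1.326768) = 1.325107
x_5 = g(1.325107) = 1.324792
x_6 = g(1.324792) = 1.324732
x_7 = g(1.324732) = 1.324721
x_8 = g(1.324721) = 1.324718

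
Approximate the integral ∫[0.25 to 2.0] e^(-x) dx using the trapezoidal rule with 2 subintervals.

f(x) = e^(-x)
a = 0.25, b = 2.0, n = 2
h = (b - a)/n = 0.875000

Trapezoidal rule: (h/2)[f(x₀) + 2f(x₁) + 2f(x₂) + ... + f(xₙ)]

x_0 = 0.2500, f(x_0) = 0.778801, coefficient = 1
x_1 = 1.1250, f(x_1) = 0.324652, coefficient = 2
x_2 = 2.0000, f(x_2) = 0.135335, coefficient = 1

I ≈ (0.875000/2) × 1.563441 = 0.684005
Exact value: 0.643465
Error: 0.040540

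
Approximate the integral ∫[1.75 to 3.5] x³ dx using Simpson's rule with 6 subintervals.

f(x) = x³
a = 1.75, b = 3.5, n = 6
h = (b - a)/n = 0.291667

Simpson's rule: (h/3)[f(x₀) + 4f(x₁) + 2f(x₂) + ... + f(xₙ)]

x_0 = 1.7500, f(x_0) = 5.359375, coefficient = 1
x_1 = 2.0417, f(x_1) = 8.510489, coefficient = 4
x_2 = 2.3333, f(x_2) = 12.703704, coefficient = 2
x_3 = 2.6250, f(x_3) = 18.087891, coefficient = 4
x_4 = 2.9167, f(x_4) = 24.811921, coefficient = 2
x_5 = 3.2083, f(x_5) = 33.024667, coefficient = 4
x_6 = 3.5000, f(x_6) = 42.875000, coefficient = 1

I ≈ (0.291667/3) × 361.757812 = 35.170898
Exact value: 35.170898
Error: 0.000000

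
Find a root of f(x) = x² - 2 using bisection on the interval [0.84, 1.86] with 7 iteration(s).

f(x) = x² - 2
Initial interval: [0.84, 1.86]

Iteration 1:
  c_1 = (0.840000 + 1.860000)/2 = 1.350000
  f(c_1) = f(1.350000) = -0.177500
  f(a) × f(c) ≥ 0, new interval: [1.350000, 1.860000]
Iteration 2:
  c_2 = (1.350000 + 1.860000)/2 = 1.605000
  f(c_2) = f(1.605000) = 0.576025
  f(a) × f(c) < 0, new interval: [1.350000, 1.605000]
Iteration 3:
  c_3 = (1.350000 + 1.605000)/2 = 1.477500
  f(c_3) = f(1.477500) = 0.183006
  f(a) × f(c) < 0, new interval: [1.350000, 1.477500]
Iteration 4:
  c_4 = (1.350000 + 1.477500)/2 = 1.413750
  f(c_4) = f(1.413750) = -0.001311
  f(a) × f(c) ≥ 0, new interval: [1.413750, 1.477500]
Iteration 5:
  c_5 = (1.413750 + 1.477500)/2 = 1.445625
  f(c_5) = f(1.445625) = 0.089832
  f(a) × f(c) < 0, new interval: [1.413750, 1.445625]
Iteration 6:
  c_6 = (1.413750 + 1.445625)/2 = 1.429688
  f(c_6) = f(1.429688) = 0.044006
  f(a) × f(c) < 0, new interval: [1.413750, 1.429688]
Iteration 7:
  c_7 = (1.413750 + 1.429688)/2 = 1.421719
  f(c_7) = f(1.421719) = 0.021284
  f(a) × f(c) < 0, new interval: [1.413750, 1.421719]

After 7 iteration(s), the approximation is c_7 = 1.421719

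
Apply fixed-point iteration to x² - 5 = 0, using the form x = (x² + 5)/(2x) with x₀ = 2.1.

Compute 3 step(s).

Equation: x² - 5 = 0
Fixed-point form: x = (x² + 5)/(2x)
x₀ = 2.1

x_1 = g(2.100000) = 2.240476
x_2 = g(2.240476) = 2.236072
x_3 = g(2.236072) = 2.236068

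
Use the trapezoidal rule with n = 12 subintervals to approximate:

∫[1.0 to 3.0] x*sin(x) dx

f(x) = x*sin(x)
a = 1.0, b = 3.0, n = 12
h = (b - a)/n = 0.166667

Trapezoidal rule: (h/2)[f(x₀) + 2f(x₁) + 2f(x₂) + ... + f(xₙ)]

x_0 = 1.0000, f(x_0) = 0.841471, coefficient = 1
x_1 = 1.1667, f(x_1) = 1.072686, coefficient = 2
x_2 = 1.3333, f(x_2) = 1.295917, coefficient = 2
x_3 = 1.5000, f(x_3) = 1.496242, coefficient = 2
x_4 = 1.6667, f(x_4) = 1.659013, coefficient = 2
x_5 = 1.8333, f(x_5) = 1.770514, coefficient = 2
x_6 = 2.0000, f(x_6) = 1.818595, coefficient = 2
x_7 = 2.1667, f(x_7) = 1.793264, coefficient = 2
x_8 = 2.3333, f(x_8) = 1.687200, coefficient = 2
x_9 = 2.5000, f(x_9) = 1.496180, coefficient = 2
x_10 = 2.6667, f(x_10) = 1.219394, coefficient = 2
x_11 = 2.8333, f(x_11) = 0.859635, coefficient = 2
x_12 = 3.0000, f(x_12) = 0.423360, coefficient = 1

I ≈ (0.166667/2) × 33.602112 = 2.800176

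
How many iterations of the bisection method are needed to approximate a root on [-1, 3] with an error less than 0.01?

We need (b-a)/2^n ≤ 0.01
(3 - (-1))/2^n ≤ 0.01
4/2^n ≤ 0.01
2^n ≥ 400
n ≥ log₂(400) = 8.64
n ≥ 9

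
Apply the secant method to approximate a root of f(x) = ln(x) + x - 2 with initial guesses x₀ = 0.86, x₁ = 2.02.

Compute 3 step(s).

f(x) = ln(x) + x - 2
x₀ = 0.86, x₁ = 2.02

Secant formula: x_{n+1} = x_n - f(x_n)(x_n - x_{n-1})/(f(x_n) - f(x_{n-1}))

Iteration 1:
  f(0.860000) = -1.290823
  f(2.020000) = 0.723098
  x_2 = 2.020000 - 0.723098×(2.020000 - 0.860000)/(0.723098 - (-1.290823))
       = 1.603502
Iteration 2:
  f(2.020000) = 0.723098
  f(1.603502) = 0.075693
  x_3 = 1.603502 - 0.075693×(1.603502 - 2.020000)/(0.075693 - 0.723098)
       = 1.554807
Iteration 3:
  f(1.603502) = 0.075693
  f(1.554807) = -0.003842
  x_4 = 1.554807 - (-0.003842)×(1.554807 - 1.603502)/(-0.003842 - 0.075693)
       = 1.557159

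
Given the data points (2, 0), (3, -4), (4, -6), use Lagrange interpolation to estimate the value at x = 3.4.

Lagrange interpolation formula:
P(x) = Σ yᵢ × Lᵢ(x)
where Lᵢ(x) = Π_{j≠i} (x - xⱼ)/(xᵢ - xⱼ)

L_0(3.4) = (3.4 - 3)/(2 - 3) × (3.4 - 4)/(2 - 4) = -0.120000
L_1(3.4) = (3.4 - 2)/(3 - 2) × (3.4 - 4)/(3 - 4) = 0.840000
L_2(3.4) = (3.4 - 2)/(4 - 2) × (3.4 - 3)/(4 - 3) = 0.280000

P(3.4) = 0×L_0(3.4) + (-4)×L_1(3.4) + (-6)×L_2(3.4)
P(3.4) = -5.040000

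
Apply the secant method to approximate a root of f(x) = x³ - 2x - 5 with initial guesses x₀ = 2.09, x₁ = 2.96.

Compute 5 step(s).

f(x) = x³ - 2x - 5
x₀ = 2.09, x₁ = 2.96

Secant formula: x_{n+1} = x_n - f(x_n)(x_n - x_{n-1})/(f(x_n) - f(x_{n-1}))

Iteration 1:
  f(2.090000) = -0.050671
  f(2.960000) = 15.014336
  x_2 = 2.960000 - 15.014336×(2.960000 - 2.090000)/(15.014336 - (-0.050671))
       = 2.092926
Iteration 2:
  f(2.960000) = 15.014336
  f(2.092926) = -0.018123
  x_3 = 2.092926 - (-0.018123)×(2.092926 - 2.960000)/(-0.018123 - 15.014336)
       = 2.093972
Iteration 3:
  f(2.092926) = -0.018123
  f(2.093972) = -0.006470
  x_4 = 2.093972 - (-0.006470)×(2.093972 - 2.092926)/(-0.006470 - (-0.018123))
       = 2.094552
Iteration 4:
  f(2.093972) = -0.006470
  f(2.094552) = 0.000006
  x_5 = 2.094552 - 0.000006×(2.094552 - 2.093972)/(0.000006 - (-0.006470))
       = 2.094551
Iteration 5:
  f(2.094552) = 0.000006
  f(2.094551) = 0.000000
  x_6 = 2.094551 - 0.000000×(2.094551 - 2.094552)/(0.000000 - 0.000006)
       = 2.094551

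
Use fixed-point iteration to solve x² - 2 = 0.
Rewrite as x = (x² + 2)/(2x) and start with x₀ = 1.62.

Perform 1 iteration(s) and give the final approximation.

Equation: x² - 2 = 0
Fixed-point form: x = (x² + 2)/(2x)
x₀ = 1.62

x_1 = g(1.620000) = 1.427284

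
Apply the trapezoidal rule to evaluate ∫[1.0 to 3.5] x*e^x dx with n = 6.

f(x) = x*e^x
a = 1.0, b = 3.5, n = 6
h = (b - a)/n = 0.416667

Trapezoidal rule: (h/2)[f(x₀) + 2f(x₁) + 2f(x₂) + ... + f(xₙ)]

x_0 = 1.0000, f(x_0) = 2.718282, coefficient = 1
x_1 = 1.4167, f(x_1) = 5.841417, coefficient = 2
x_2 = 1.8333, f(x_2) = 11.466952, coefficient = 2
x_3 = 2.2500, f(x_3) = 21.347406, coefficient = 2
x_4 = 2.6667, f(x_4) = 38.378443, coefficient = 2
x_5 = 3.0833, f(x_5) = 67.312409, coefficient = 2
x_6 = 3.5000, f(x_6) = 115.904082, coefficient = 1

I ≈ (0.416667/2) × 407.315615 = 84.857420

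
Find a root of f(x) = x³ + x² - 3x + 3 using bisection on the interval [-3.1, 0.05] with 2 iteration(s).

f(x) = x³ + x² - 3x + 3
Initial interval: [-3.1, 0.05]

Iteration 1:
  c_1 = (-3.100000 + 0.050000)/2 = -1.525000
  f(c_1) = f(-1.525000) = 6.354047
  f(a) × f(c) < 0, new interval: [-3.100000, -1.525000]
Iteration 2:
  c_2 = (-3.100000 + (-1.525000))/2 = -2.312500
  f(c_2) = f(-2.312500) = 2.918701
  f(a) × f(c) < 0, new interval: [-3.100000, -2.312500]

After 2 iteration(s), the approximation is c_2 = -2.312500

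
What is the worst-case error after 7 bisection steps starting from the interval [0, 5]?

Bisection error bound: |error| ≤ (b-a)/2^n
|error| ≤ (5 - 0)/2^7 = 5/2^7
|error| ≤ 0.0390625000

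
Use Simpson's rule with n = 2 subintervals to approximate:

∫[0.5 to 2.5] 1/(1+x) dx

f(x) = 1/(1+x)
a = 0.5, b = 2.5, n = 2
h = (b - a)/n = 1.000000

Simpson's rule: (h/3)[f(x₀) + 4f(x₁) + 2f(x₂) + ... + f(xₙ)]

x_0 = 0.5000, f(x_0) = 0.666667, coefficient = 1
x_1 = 1.5000, f(x_1) = 0.400000, coefficient = 4
x_2 = 2.5000, f(x_2) = 0.285714, coefficient = 1

I ≈ (1.000000/3) × 2.552381 = 0.850794
Exact value: 0.847298
Error: 0.003496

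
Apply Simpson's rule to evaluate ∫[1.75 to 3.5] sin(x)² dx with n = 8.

f(x) = sin(x)²
a = 1.75, b = 3.5, n = 8
h = (b - a)/n = 0.218750

Simpson's rule: (h/3)[f(x₀) + 4f(x₁) + 2f(x₂) + ... + f(xₙ)]

x_0 = 1.7500, f(x_0) = 0.968228, coefficient = 1
x_1 = 1.9688, f(x_1) = 0.849818, coefficient = 4
x_2 = 2.1875, f(x_2) = 0.665512, coefficient = 2
x_3 = 2.4062, f(x_3) = 0.450028, coefficient = 4
x_4 = 2.6250, f(x_4) = 0.243957, coefficient = 2
x_5 = 2.8438, f(x_5) = 0.086118, coefficient = 4
x_6 = 3.0625, f(x_6) = 0.006243, coefficient = 2
x_7 = 3.2812, f(x_7) = 0.019378, coefficient = 4
x_8 = 3.5000, f(x_8) = 0.123049, coefficient = 1

I ≈ (0.218750/3) × 8.544070 = 0.623005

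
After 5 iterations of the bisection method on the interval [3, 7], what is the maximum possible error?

Bisection error bound: |error| ≤ (b-a)/2^n
|error| ≤ (7 - 3)/2^5 = 4/2^5
|error| ≤ 0.1250000000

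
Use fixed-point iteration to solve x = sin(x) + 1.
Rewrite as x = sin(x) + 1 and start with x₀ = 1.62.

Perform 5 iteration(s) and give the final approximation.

Equation: x = sin(x) + 1
Fixed-point form: x = sin(x) + 1
x₀ = 1.62

x_1 = g(1.620000) = 1.998790
x_2 = g(1.998790) = 1.909800
x_3 = g(1.909800) = 1.943086
x_4 = g(1.943086) = 1.931497
x_5 = g(1.931497) = 1.935650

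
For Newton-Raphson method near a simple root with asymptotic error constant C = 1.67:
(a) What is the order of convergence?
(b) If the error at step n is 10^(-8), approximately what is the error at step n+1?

(a) Newton-Raphson has quadratic (order 2) convergence near simple roots.
    This means |e_{n+1}| ≈ C|e_n|².

(b) With |e_n| = 10^(-8) and C = 1.67:
    |e_{n+1}| ≈ 1.67 × (10^(-8))² = 1.67 × 10^(-16)

(a) 2 (quadratic); (b) |e_{n+1}| ≈ 1.670e-16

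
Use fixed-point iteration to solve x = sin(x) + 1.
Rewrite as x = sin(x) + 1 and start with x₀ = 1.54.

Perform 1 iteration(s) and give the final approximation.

Equation: x = sin(x) + 1
Fixed-point form: x = sin(x) + 1
x₀ = 1.54

x_1 = g(1.540000) = 1.999526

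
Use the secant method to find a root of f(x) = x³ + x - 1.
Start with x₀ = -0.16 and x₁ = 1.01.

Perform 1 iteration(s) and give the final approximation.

f(x) = x³ + x - 1
x₀ = -0.16, x₁ = 1.01

Secant formula: x_{n+1} = x_n - f(x_n)(x_n - x_{n-1})/(f(x_n) - f(x_{n-1}))

Iteration 1:
  f(-0.160000) = -1.164096
  f(1.010000) = 1.040301
  x_2 = 1.010000 - 1.040301×(1.010000 - (-0.160000))/(1.040301 - (-1.164096))
       = 0.457853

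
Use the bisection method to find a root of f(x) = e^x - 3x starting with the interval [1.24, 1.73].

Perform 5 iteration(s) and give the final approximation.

f(x) = e^x - 3x
Initial interval: [1.24, 1.73]

Iteration 1:
  c_1 = (1.240000 + 1.730000)/2 = 1.485000
  f(c_1) = f(1.485000) = -0.040035
  f(a) × f(c) ≥ 0, new interval: [1.485000, 1.730000]
Iteration 2:
  c_2 = (1.485000 + 1.730000)/2 = 1.607500
  f(c_2) = f(1.607500) = 0.167820
  f(a) × f(c) < 0, new interval: [1.485000, 1.607500]
Iteration 3:
  c_3 = (1.485000 + 1.607500)/2 = 1.546250
  f(c_3) = f(1.546250) = 0.055085
  f(a) × f(c) < 0, new interval: [1.485000, 1.546250]
Iteration 4:
  c_4 = (1.485000 + 1.546250)/2 = 1.515625
  f(c_4) = f(1.515625) = 0.005390
  f(a) × f(c) < 0, new interval: [1.485000, 1.515625]
Iteration 5:
  c_5 = (1.485000 + 1.515625)/2 = 1.500312
  f(c_5) = f(1.500312) = -0.017848
  f(a) × f(c) ≥ 0, new interval: [1.500312, 1.515625]

After 5 iteration(s), the approximation is c_5 = 1.500312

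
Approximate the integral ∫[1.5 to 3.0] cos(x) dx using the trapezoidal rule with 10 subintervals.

f(x) = cos(x)
a = 1.5, b = 3.0, n = 10
h = (b - a)/n = 0.150000

Trapezoidal rule: (h/2)[f(x₀) + 2f(x₁) + 2f(x₂) + ... + f(xₙ)]

x_0 = 1.5000, f(x_0) = 0.070737, coefficient = 1
x_1 = 1.6500, f(x_1) = -0.079121, coefficient = 2
x_2 = 1.8000, f(x_2) = -0.227202, coefficient = 2
x_3 = 1.9500, f(x_3) = -0.370181, coefficient = 2
x_4 = 2.1000, f(x_4) = -0.504846, coefficient = 2
x_5 = 2.2500, f(x_5) = -0.628174, coefficient = 2
x_6 = 2.4000, f(x_6) = -0.737394, coefficient = 2
x_7 = 2.5500, f(x_7) = -0.830054, coefficient = 2
x_8 = 2.7000, f(x_8) = -0.904072, coefficient = 2
x_9 = 2.8500, f(x_9) = -0.957787, coefficient = 2
x_10 = 3.0000, f(x_10) = -0.989992, coefficient = 1

I ≈ (0.150000/2) × -11.396916 = -0.854769
Exact value: -0.856375
Error: 0.001606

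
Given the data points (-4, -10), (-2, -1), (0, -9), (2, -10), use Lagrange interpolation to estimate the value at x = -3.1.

Lagrange interpolation formula:
P(x) = Σ yᵢ × Lᵢ(x)
where Lᵢ(x) = Π_{j≠i} (x - xⱼ)/(xᵢ - xⱼ)

L_0(-3.1) = (-3.1 - (-2))/(-4 - (-2)) × (-3.1 - 0)/(-4 - 0) × (-3.1 - 2)/(-4 - 2) = 0.362313
L_1(-3.1) = (-3.1 - (-4))/(-2 - (-4)) × (-3.1 - 0)/(-2 - 0) × (-3.1 - 2)/(-2 - 2) = 0.889312
L_2(-3.1) = (-3.1 - (-4))/(0 - (-4)) × (-3.1 - (-2))/(0 - (-2)) × (-3.1 - 2)/(0 - 2) = -0.315562
L_3(-3.1) = (-3.1 - (-4))/(2 - (-4)) × (-3.1 - (-2))/(2 - (-2)) × (-3.1 - 0)/(2 - 0) = 0.063938

P(-3.1) = (-10)×L_0(-3.1) + (-1)×L_1(-3.1) + (-9)×L_2(-3.1) + (-10)×L_3(-3.1)
P(-3.1) = -2.311750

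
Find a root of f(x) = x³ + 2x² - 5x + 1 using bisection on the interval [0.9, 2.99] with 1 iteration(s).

f(x) = x³ + 2x² - 5x + 1
Initial interval: [0.9, 2.99]

Iteration 1:
  c_1 = (0.900000 + 2.990000)/2 = 1.945000
  f(c_1) = f(1.945000) = 6.199034
  f(a) × f(c) < 0, new interval: [0.900000, 1.945000]

After 1 iteration(s), the approximation is c_1 = 1.945000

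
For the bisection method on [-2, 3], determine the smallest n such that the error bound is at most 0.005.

We need (b-a)/2^n ≤ 0.005
(3 - (-2))/2^n ≤ 0.005
5/2^n ≤ 0.005
2^n ≥ 1000
n ≥ log₂(1000) = 9.97
n ≥ 10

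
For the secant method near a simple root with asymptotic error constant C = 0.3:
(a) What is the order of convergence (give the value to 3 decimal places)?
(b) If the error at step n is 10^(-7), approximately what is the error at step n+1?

(a) Secant method has superlinear convergence with order φ = (1+√5)/2 ≈ 1.618.
    This means |e_{n+1}| ≈ C|e_n|^1.618.

(b) With |e_n| = 10^(-7) and C = 0.3:
    |e_{n+1}| ≈ 0.3 × (10^(-7))^1.618 = 0.3 × 10^(-11.33)

(a) ≈ 1.618 (golden ratio); (b) |e_{n+1}| ≈ 1.415e-12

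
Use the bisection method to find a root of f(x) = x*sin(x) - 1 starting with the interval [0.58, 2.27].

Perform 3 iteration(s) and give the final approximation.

f(x) = x*sin(x) - 1
Initial interval: [0.58, 2.27]

Iteration 1:
  c_1 = (0.580000 + 2.270000)/2 = 1.425000
  f(c_1) = f(1.425000) = 0.409882
  f(a) × f(c) < 0, new interval: [0.580000, 1.425000]
Iteration 2:
  c_2 = (0.580000 + 1.425000)/2 = 1.002500
  f(c_2) = f(1.002500) = -0.155074
  f(a) × f(c) ≥ 0, new interval: [1.002500, 1.425000]
Iteration 3:
  c_3 = (1.002500 + 1.425000)/2 = 1.213750
  f(c_3) = f(1.213750) = 0.137203
  f(a) × f(c) < 0, new interval: [1.002500, 1.213750]

After 3 iteration(s), the approximation is c_3 = 1.213750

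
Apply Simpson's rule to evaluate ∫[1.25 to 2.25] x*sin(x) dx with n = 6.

f(x) = x*sin(x)
a = 1.25, b = 2.25, n = 6
h = (b - a)/n = 0.166667

Simpson's rule: (h/3)[f(x₀) + 4f(x₁) + 2f(x₂) + ... + f(xₙ)]

x_0 = 1.2500, f(x_0) = 1.186231, coefficient = 1
x_1 = 1.4167, f(x_1) = 1.399873, coefficient = 4
x_2 = 1.5833, f(x_2) = 1.583209, coefficient = 2
x_3 = 1.7500, f(x_3) = 1.721975, coefficient = 4
x_4 = 1.9167, f(x_4) = 1.803163, coefficient = 2
x_5 = 2.0833, f(x_5) = 1.815632, coefficient = 4
x_6 = 2.2500, f(x_6) = 1.750665, coefficient = 1

I ≈ (0.166667/3) × 29.459559 = 1.636642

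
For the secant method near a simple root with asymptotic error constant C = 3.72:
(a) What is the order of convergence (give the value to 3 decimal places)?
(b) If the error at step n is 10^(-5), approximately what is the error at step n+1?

(a) Secant method has superlinear convergence with order φ = (1+√5)/2 ≈ 1.618.
    This means |e_{n+1}| ≈ C|e_n|^1.618.

(b) With |e_n| = 10^(-5) and C = 3.72:
    |e_{n+1}| ≈ 3.72 × (10^(-5))^1.618 = 3.72 × 10^(-8.09)

(a) ≈ 1.618 (golden ratio); (b) |e_{n+1}| ≈ 3.023e-08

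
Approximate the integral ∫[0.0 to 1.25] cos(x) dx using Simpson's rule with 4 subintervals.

f(x) = cos(x)
a = 0.0, b = 1.25, n = 4
h = (b - a)/n = 0.312500

Simpson's rule: (h/3)[f(x₀) + 4f(x₁) + 2f(x₂) + ... + f(xₙ)]

x_0 = 0.0000, f(x_0) = 1.000000, coefficient = 1
x_1 = 0.3125, f(x_1) = 0.951568, coefficient = 4
x_2 = 0.6250, f(x_2) = 0.810963, coefficient = 2
x_3 = 0.9375, f(x_3) = 0.591805, coefficient = 4
x_4 = 1.2500, f(x_4) = 0.315322, coefficient = 1

I ≈ (0.312500/3) × 9.110741 = 0.949035
Exact value: 0.948985
Error: 0.000051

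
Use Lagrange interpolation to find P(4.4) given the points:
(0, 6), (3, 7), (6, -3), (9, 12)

Lagrange interpolation formula:
P(x) = Σ yᵢ × Lᵢ(x)
where Lᵢ(x) = Π_{j≠i} (x - xⱼ)/(xᵢ - xⱼ)

L_0(4.4) = (4.4 - 3)/(0 - 3) × (4.4 - 6)/(0 - 6) × (4.4 - 9)/(0 - 9) = -0.063605
L_1(4.4) = (4.4 - 0)/(3 - 0) × (4.4 - 6)/(3 - 6) × (4.4 - 9)/(3 - 9) = 0.599704
L_2(4.4) = (4.4 - 0)/(6 - 0) × (4.4 - 3)/(6 - 3) × (4.4 - 9)/(6 - 9) = 0.524741
L_3(4.4) = (4.4 - 0)/(9 - 0) × (4.4 - 3)/(9 - 3) × (4.4 - 6)/(9 - 6) = -0.060840

P(4.4) = 6×L_0(4.4) + 7×L_1(4.4) + (-3)×L_2(4.4) + 12×L_3(4.4)
P(4.4) = 1.512000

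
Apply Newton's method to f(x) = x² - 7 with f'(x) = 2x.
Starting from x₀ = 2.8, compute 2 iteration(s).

f(x) = x² - 7
f'(x) = 2x
x₀ = 2.8

Newton-Raphson formula: x_{n+1} = x_n - f(x_n)/f'(x_n)

Iteration 1:
  f(2.800000) = 0.840000
  f'(2.800000) = 5.600000
  x_1 = 2.800000 - 0.840000/5.600000 = 2.650000
Iteration 2:
  f(2.650000) = 0.022500
  f'(2.650000) = 5.300000
  x_2 = 2.650000 - 0.022500/5.300000 = 2.645755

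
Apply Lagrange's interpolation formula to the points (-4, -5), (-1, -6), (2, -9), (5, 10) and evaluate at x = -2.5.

Lagrange interpolation formula:
P(x) = Σ yᵢ × Lᵢ(x)
where Lᵢ(x) = Π_{j≠i} (x - xⱼ)/(xᵢ - xⱼ)

L_0(-2.5) = (-2.5 - (-1))/(-4 - (-1)) × (-2.5 - 2)/(-4 - 2) × (-2.5 - 5)/(-4 - 5) = 0.312500
L_1(-2.5) = (-2.5 - (-4))/(-1 - (-4)) × (-2.5 - 2)/(-1 - 2) × (-2.5 - 5)/(-1 - 5) = 0.937500
L_2(-2.5) = (-2.5 - (-4))/(2 - (-4)) × (-2.5 - (-1))/(2 - (-1)) × (-2.5 - 5)/(2 - 5) = -0.312500
L_3(-2.5) = (-2.5 - (-4))/(5 - (-4)) × (-2.5 - (-1))/(5 - (-1)) × (-2.5 - 2)/(5 - 2) = 0.062500

P(-2.5) = (-5)×L_0(-2.5) + (-6)×L_1(-2.5) + (-9)×L_2(-2.5) + 10×L_3(-2.5)
P(-2.5) = -3.750000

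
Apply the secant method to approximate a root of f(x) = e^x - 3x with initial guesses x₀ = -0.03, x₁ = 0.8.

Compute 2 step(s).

f(x) = e^x - 3x
x₀ = -0.03, x₁ = 0.8

Secant formula: x_{n+1} = x_n - f(x_n)(x_n - x_{n-1})/(f(x_n) - f(x_{n-1}))

Iteration 1:
  f(-0.030000) = 1.060446
  f(0.800000) = -0.174459
  x_2 = 0.800000 - (-0.174459)×(0.800000 - (-0.030000))/(-0.174459 - 1.060446)
       = 0.682743
Iteration 2:
  f(0.800000) = -0.174459
  f(0.682743) = -0.068930
  x_3 = 0.682743 - (-0.068930)×(0.682743 - 0.800000)/(-0.068930 - (-0.174459))
       = 0.606153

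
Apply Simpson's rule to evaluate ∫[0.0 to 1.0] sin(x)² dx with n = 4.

f(x) = sin(x)²
a = 0.0, b = 1.0, n = 4
h = (b - a)/n = 0.250000

Simpson's rule: (h/3)[f(x₀) + 4f(x₁) + 2f(x₂) + ... + f(xₙ)]

x_0 = 0.0000, f(x_0) = 0.000000, coefficient = 1
x_1 = 0.2500, f(x_1) = 0.061209, coefficient = 4
x_2 = 0.5000, f(x_2) = 0.229849, coefficient = 2
x_3 = 0.7500, f(x_3) = 0.464631, coefficient = 4
x_4 = 1.0000, f(x_4) = 0.708073, coefficient = 1

I ≈ (0.250000/3) × 3.271132 = 0.272594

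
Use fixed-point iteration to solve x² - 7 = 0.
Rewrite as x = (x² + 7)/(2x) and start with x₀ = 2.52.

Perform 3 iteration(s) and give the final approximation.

Equation: x² - 7 = 0
Fixed-point form: x = (x² + 7)/(2x)
x₀ = 2.52

x_1 = g(2.520000) = 2.648889
x_2 = g(2.648889) = 2.645753
x_3 = g(2.645753) = 2.645751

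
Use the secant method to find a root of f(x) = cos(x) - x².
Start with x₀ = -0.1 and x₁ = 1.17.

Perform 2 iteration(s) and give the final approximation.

f(x) = cos(x) - x²
x₀ = -0.1, x₁ = 1.17

Secant formula: x_{n+1} = x_n - f(x_n)(x_n - x_{n-1})/(f(x_n) - f(x_{n-1}))

Iteration 1:
  f(-0.100000) = 0.985004
  f(1.170000) = -0.978748
  x_2 = 1.170000 - (-0.978748)×(1.170000 - (-0.100000))/(-0.978748 - 0.985004)
       = 0.537023
Iteration 2:
  f(1.170000) = -0.978748
  f(0.537023) = 0.570842
  x_3 = 0.537023 - 0.570842×(0.537023 - 1.170000)/(0.570842 - (-0.978748))
       = 0.770201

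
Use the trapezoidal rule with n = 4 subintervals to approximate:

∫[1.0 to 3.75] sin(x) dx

f(x) = sin(x)
a = 1.0, b = 3.75, n = 4
h = (b - a)/n = 0.687500

Trapezoidal rule: (h/2)[f(x₀) + 2f(x₁) + 2f(x₂) + ... + f(xₙ)]

x_0 = 1.0000, f(x_0) = 0.841471, coefficient = 1
x_1 = 1.6875, f(x_1) = 0.993198, coefficient = 2
x_2 = 2.3750, f(x_2) = 0.693685, coefficient = 2
x_3 = 3.0625, f(x_3) = 0.079010, coefficient = 2
x_4 = 3.7500, f(x_4) = -0.571561, coefficient = 1

I ≈ (0.687500/2) × 3.801696 = 1.306833
Exact value: 1.360862
Error: 0.054029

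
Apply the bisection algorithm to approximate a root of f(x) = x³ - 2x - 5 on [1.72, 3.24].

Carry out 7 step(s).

f(x) = x³ - 2x - 5
Initial interval: [1.72, 3.24]

Iteration 1:
  c_1 = (1.720000 + 3.240000)/2 = 2.480000
  f(c_1) = f(2.480000) = 5.292992
  f(a) × f(c) < 0, new interval: [1.720000, 2.480000]
Iteration 2:
  c_2 = (1.720000 + 2.480000)/2 = 2.100000
  f(c_2) = f(2.100000) = 0.061000
  f(a) × f(c) < 0, new interval: [1.720000, 2.100000]
Iteration 3:
  c_3 = (1.720000 + 2.100000)/2 = 1.910000
  f(c_3) = f(1.910000) = -1.852129
  f(a) × f(c) ≥ 0, new interval: [1.910000, 2.100000]
Iteration 4:
  c_4 = (1.910000 + 2.100000)/2 = 2.005000
  f(c_4) = f(2.005000) = -0.949850
  f(a) × f(c) ≥ 0, new interval: [2.005000, 2.100000]
Iteration 5:
  c_5 = (2.005000 + 2.100000)/2 = 2.052500
  f(c_5) = f(2.052500) = -0.458318
  f(a) × f(c) ≥ 0, new interval: [2.052500, 2.100000]
Iteration 6:
  c_6 = (2.052500 + 2.100000)/2 = 2.076250
  f(c_6) = f(2.076250) = -0.202172
  f(a) × f(c) ≥ 0, new interval: [2.076250, 2.100000]
Iteration 7:
  c_7 = (2.076250 + 2.100000)/2 = 2.088125
  f(c_7) = f(2.088125) = -0.071470
  f(a) × f(c) ≥ 0, new interval: [2.088125, 2.100000]

After 7 iteration(s), the approximation is c_7 = 2.088125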